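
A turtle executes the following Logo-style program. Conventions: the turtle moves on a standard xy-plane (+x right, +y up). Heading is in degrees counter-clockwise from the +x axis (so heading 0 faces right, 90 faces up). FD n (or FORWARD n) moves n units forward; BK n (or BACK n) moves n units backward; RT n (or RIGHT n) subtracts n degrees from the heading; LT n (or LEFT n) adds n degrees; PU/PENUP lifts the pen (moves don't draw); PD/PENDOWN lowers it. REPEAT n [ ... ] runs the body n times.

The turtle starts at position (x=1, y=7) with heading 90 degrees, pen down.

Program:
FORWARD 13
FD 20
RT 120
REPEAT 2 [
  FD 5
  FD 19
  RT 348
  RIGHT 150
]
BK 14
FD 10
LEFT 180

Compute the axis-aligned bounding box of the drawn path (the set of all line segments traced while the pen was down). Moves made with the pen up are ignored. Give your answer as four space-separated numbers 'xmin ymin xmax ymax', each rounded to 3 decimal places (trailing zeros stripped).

Answer: -9.92 7 21.785 40

Derivation:
Executing turtle program step by step:
Start: pos=(1,7), heading=90, pen down
FD 13: (1,7) -> (1,20) [heading=90, draw]
FD 20: (1,20) -> (1,40) [heading=90, draw]
RT 120: heading 90 -> 330
REPEAT 2 [
  -- iteration 1/2 --
  FD 5: (1,40) -> (5.33,37.5) [heading=330, draw]
  FD 19: (5.33,37.5) -> (21.785,28) [heading=330, draw]
  RT 348: heading 330 -> 342
  RT 150: heading 342 -> 192
  -- iteration 2/2 --
  FD 5: (21.785,28) -> (16.894,26.96) [heading=192, draw]
  FD 19: (16.894,26.96) -> (-1.691,23.01) [heading=192, draw]
  RT 348: heading 192 -> 204
  RT 150: heading 204 -> 54
]
BK 14: (-1.691,23.01) -> (-9.92,11.684) [heading=54, draw]
FD 10: (-9.92,11.684) -> (-4.042,19.774) [heading=54, draw]
LT 180: heading 54 -> 234
Final: pos=(-4.042,19.774), heading=234, 8 segment(s) drawn

Segment endpoints: x in {-9.92, -4.042, -1.691, 1, 1, 1, 5.33, 16.894, 21.785}, y in {7, 11.684, 19.774, 20, 23.01, 26.96, 28, 37.5, 40}
xmin=-9.92, ymin=7, xmax=21.785, ymax=40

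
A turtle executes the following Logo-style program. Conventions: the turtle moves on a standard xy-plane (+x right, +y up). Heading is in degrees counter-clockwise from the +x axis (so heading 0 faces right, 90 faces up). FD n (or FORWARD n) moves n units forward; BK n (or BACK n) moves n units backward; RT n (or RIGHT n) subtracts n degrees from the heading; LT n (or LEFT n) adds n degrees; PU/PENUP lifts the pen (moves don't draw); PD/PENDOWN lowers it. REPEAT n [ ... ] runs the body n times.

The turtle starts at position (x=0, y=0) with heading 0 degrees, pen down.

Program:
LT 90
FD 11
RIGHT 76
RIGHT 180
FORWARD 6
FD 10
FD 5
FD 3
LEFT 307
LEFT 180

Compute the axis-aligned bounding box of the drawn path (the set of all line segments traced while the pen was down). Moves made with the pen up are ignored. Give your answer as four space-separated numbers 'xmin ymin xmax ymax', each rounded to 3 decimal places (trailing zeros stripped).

Answer: -23.287 0 0 11

Derivation:
Executing turtle program step by step:
Start: pos=(0,0), heading=0, pen down
LT 90: heading 0 -> 90
FD 11: (0,0) -> (0,11) [heading=90, draw]
RT 76: heading 90 -> 14
RT 180: heading 14 -> 194
FD 6: (0,11) -> (-5.822,9.548) [heading=194, draw]
FD 10: (-5.822,9.548) -> (-15.525,7.129) [heading=194, draw]
FD 5: (-15.525,7.129) -> (-20.376,5.92) [heading=194, draw]
FD 3: (-20.376,5.92) -> (-23.287,5.194) [heading=194, draw]
LT 307: heading 194 -> 141
LT 180: heading 141 -> 321
Final: pos=(-23.287,5.194), heading=321, 5 segment(s) drawn

Segment endpoints: x in {-23.287, -20.376, -15.525, -5.822, 0, 0}, y in {0, 5.194, 5.92, 7.129, 9.548, 11}
xmin=-23.287, ymin=0, xmax=0, ymax=11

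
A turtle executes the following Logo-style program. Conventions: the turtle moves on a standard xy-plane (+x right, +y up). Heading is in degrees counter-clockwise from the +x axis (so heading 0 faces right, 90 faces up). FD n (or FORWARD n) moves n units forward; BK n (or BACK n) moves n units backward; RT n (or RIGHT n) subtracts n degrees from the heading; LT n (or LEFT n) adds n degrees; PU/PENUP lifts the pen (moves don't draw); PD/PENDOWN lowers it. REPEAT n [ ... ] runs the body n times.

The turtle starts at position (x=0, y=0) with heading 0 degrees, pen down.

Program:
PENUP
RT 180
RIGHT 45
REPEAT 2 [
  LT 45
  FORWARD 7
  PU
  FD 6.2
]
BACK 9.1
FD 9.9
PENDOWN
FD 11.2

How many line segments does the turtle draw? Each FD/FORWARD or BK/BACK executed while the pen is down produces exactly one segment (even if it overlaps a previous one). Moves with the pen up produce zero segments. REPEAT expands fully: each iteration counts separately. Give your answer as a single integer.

Answer: 1

Derivation:
Executing turtle program step by step:
Start: pos=(0,0), heading=0, pen down
PU: pen up
RT 180: heading 0 -> 180
RT 45: heading 180 -> 135
REPEAT 2 [
  -- iteration 1/2 --
  LT 45: heading 135 -> 180
  FD 7: (0,0) -> (-7,0) [heading=180, move]
  PU: pen up
  FD 6.2: (-7,0) -> (-13.2,0) [heading=180, move]
  -- iteration 2/2 --
  LT 45: heading 180 -> 225
  FD 7: (-13.2,0) -> (-18.15,-4.95) [heading=225, move]
  PU: pen up
  FD 6.2: (-18.15,-4.95) -> (-22.534,-9.334) [heading=225, move]
]
BK 9.1: (-22.534,-9.334) -> (-16.099,-2.899) [heading=225, move]
FD 9.9: (-16.099,-2.899) -> (-23.099,-9.899) [heading=225, move]
PD: pen down
FD 11.2: (-23.099,-9.899) -> (-31.019,-17.819) [heading=225, draw]
Final: pos=(-31.019,-17.819), heading=225, 1 segment(s) drawn
Segments drawn: 1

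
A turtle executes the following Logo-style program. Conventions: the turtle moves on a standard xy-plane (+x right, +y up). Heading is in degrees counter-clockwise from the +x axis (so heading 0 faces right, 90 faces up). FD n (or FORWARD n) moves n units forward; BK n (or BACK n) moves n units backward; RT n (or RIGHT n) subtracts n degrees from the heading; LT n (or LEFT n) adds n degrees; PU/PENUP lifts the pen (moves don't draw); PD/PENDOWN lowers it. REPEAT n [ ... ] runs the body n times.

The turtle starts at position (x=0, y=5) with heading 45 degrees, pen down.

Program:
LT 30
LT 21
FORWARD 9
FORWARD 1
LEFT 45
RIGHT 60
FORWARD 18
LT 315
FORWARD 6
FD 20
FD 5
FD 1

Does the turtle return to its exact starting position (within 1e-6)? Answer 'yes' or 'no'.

Executing turtle program step by step:
Start: pos=(0,5), heading=45, pen down
LT 30: heading 45 -> 75
LT 21: heading 75 -> 96
FD 9: (0,5) -> (-0.941,13.951) [heading=96, draw]
FD 1: (-0.941,13.951) -> (-1.045,14.945) [heading=96, draw]
LT 45: heading 96 -> 141
RT 60: heading 141 -> 81
FD 18: (-1.045,14.945) -> (1.771,32.724) [heading=81, draw]
LT 315: heading 81 -> 36
FD 6: (1.771,32.724) -> (6.625,36.25) [heading=36, draw]
FD 20: (6.625,36.25) -> (22.805,48.006) [heading=36, draw]
FD 5: (22.805,48.006) -> (26.85,50.945) [heading=36, draw]
FD 1: (26.85,50.945) -> (27.659,51.533) [heading=36, draw]
Final: pos=(27.659,51.533), heading=36, 7 segment(s) drawn

Start position: (0, 5)
Final position: (27.659, 51.533)
Distance = 54.132; >= 1e-6 -> NOT closed

Answer: no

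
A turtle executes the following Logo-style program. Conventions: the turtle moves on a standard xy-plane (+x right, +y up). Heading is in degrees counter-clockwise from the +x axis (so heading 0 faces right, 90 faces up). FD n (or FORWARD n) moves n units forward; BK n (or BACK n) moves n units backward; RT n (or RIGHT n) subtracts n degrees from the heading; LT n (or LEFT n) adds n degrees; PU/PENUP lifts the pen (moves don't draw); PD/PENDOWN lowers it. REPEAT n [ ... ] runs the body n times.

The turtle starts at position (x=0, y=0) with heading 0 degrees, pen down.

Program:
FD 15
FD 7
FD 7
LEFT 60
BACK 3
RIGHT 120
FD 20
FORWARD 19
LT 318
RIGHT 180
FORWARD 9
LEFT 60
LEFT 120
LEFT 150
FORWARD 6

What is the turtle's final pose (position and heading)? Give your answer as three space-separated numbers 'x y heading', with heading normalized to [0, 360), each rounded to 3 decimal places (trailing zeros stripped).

Answer: 52.886 -23.111 48

Derivation:
Executing turtle program step by step:
Start: pos=(0,0), heading=0, pen down
FD 15: (0,0) -> (15,0) [heading=0, draw]
FD 7: (15,0) -> (22,0) [heading=0, draw]
FD 7: (22,0) -> (29,0) [heading=0, draw]
LT 60: heading 0 -> 60
BK 3: (29,0) -> (27.5,-2.598) [heading=60, draw]
RT 120: heading 60 -> 300
FD 20: (27.5,-2.598) -> (37.5,-19.919) [heading=300, draw]
FD 19: (37.5,-19.919) -> (47,-36.373) [heading=300, draw]
LT 318: heading 300 -> 258
RT 180: heading 258 -> 78
FD 9: (47,-36.373) -> (48.871,-27.57) [heading=78, draw]
LT 60: heading 78 -> 138
LT 120: heading 138 -> 258
LT 150: heading 258 -> 48
FD 6: (48.871,-27.57) -> (52.886,-23.111) [heading=48, draw]
Final: pos=(52.886,-23.111), heading=48, 8 segment(s) drawn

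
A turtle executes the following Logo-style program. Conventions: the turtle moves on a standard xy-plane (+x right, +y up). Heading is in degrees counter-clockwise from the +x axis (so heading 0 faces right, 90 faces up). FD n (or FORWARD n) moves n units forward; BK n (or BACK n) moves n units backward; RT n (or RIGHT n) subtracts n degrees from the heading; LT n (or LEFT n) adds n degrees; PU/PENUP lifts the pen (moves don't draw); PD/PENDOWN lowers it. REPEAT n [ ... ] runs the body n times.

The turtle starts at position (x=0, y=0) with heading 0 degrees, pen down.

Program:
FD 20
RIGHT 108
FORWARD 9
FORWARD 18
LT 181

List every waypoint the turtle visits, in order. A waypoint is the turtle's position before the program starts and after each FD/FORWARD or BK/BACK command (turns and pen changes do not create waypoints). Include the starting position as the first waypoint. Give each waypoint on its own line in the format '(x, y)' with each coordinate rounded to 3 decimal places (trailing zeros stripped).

Executing turtle program step by step:
Start: pos=(0,0), heading=0, pen down
FD 20: (0,0) -> (20,0) [heading=0, draw]
RT 108: heading 0 -> 252
FD 9: (20,0) -> (17.219,-8.56) [heading=252, draw]
FD 18: (17.219,-8.56) -> (11.657,-25.679) [heading=252, draw]
LT 181: heading 252 -> 73
Final: pos=(11.657,-25.679), heading=73, 3 segment(s) drawn
Waypoints (4 total):
(0, 0)
(20, 0)
(17.219, -8.56)
(11.657, -25.679)

Answer: (0, 0)
(20, 0)
(17.219, -8.56)
(11.657, -25.679)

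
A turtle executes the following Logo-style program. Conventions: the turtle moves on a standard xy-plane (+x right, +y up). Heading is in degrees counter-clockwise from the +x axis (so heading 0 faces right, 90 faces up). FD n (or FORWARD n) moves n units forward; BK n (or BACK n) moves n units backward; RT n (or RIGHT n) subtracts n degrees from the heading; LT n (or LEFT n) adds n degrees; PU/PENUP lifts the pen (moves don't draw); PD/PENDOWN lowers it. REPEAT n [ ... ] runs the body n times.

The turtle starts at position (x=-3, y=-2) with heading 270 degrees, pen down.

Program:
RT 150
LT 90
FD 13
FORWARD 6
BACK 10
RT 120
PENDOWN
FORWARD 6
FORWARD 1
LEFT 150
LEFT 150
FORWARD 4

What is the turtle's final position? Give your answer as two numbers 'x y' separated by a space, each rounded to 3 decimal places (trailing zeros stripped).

Answer: -7.33 2.5

Derivation:
Executing turtle program step by step:
Start: pos=(-3,-2), heading=270, pen down
RT 150: heading 270 -> 120
LT 90: heading 120 -> 210
FD 13: (-3,-2) -> (-14.258,-8.5) [heading=210, draw]
FD 6: (-14.258,-8.5) -> (-19.454,-11.5) [heading=210, draw]
BK 10: (-19.454,-11.5) -> (-10.794,-6.5) [heading=210, draw]
RT 120: heading 210 -> 90
PD: pen down
FD 6: (-10.794,-6.5) -> (-10.794,-0.5) [heading=90, draw]
FD 1: (-10.794,-0.5) -> (-10.794,0.5) [heading=90, draw]
LT 150: heading 90 -> 240
LT 150: heading 240 -> 30
FD 4: (-10.794,0.5) -> (-7.33,2.5) [heading=30, draw]
Final: pos=(-7.33,2.5), heading=30, 6 segment(s) drawn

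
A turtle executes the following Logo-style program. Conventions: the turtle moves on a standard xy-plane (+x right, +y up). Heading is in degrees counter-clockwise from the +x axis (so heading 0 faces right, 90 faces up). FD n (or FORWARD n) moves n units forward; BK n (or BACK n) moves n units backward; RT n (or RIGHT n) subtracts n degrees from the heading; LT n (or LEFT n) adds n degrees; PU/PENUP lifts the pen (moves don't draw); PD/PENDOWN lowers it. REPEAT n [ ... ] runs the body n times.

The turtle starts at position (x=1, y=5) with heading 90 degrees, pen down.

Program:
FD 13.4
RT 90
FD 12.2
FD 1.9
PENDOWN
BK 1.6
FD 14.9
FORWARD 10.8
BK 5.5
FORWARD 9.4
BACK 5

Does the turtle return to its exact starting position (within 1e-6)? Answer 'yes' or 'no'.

Answer: no

Derivation:
Executing turtle program step by step:
Start: pos=(1,5), heading=90, pen down
FD 13.4: (1,5) -> (1,18.4) [heading=90, draw]
RT 90: heading 90 -> 0
FD 12.2: (1,18.4) -> (13.2,18.4) [heading=0, draw]
FD 1.9: (13.2,18.4) -> (15.1,18.4) [heading=0, draw]
PD: pen down
BK 1.6: (15.1,18.4) -> (13.5,18.4) [heading=0, draw]
FD 14.9: (13.5,18.4) -> (28.4,18.4) [heading=0, draw]
FD 10.8: (28.4,18.4) -> (39.2,18.4) [heading=0, draw]
BK 5.5: (39.2,18.4) -> (33.7,18.4) [heading=0, draw]
FD 9.4: (33.7,18.4) -> (43.1,18.4) [heading=0, draw]
BK 5: (43.1,18.4) -> (38.1,18.4) [heading=0, draw]
Final: pos=(38.1,18.4), heading=0, 9 segment(s) drawn

Start position: (1, 5)
Final position: (38.1, 18.4)
Distance = 39.446; >= 1e-6 -> NOT closed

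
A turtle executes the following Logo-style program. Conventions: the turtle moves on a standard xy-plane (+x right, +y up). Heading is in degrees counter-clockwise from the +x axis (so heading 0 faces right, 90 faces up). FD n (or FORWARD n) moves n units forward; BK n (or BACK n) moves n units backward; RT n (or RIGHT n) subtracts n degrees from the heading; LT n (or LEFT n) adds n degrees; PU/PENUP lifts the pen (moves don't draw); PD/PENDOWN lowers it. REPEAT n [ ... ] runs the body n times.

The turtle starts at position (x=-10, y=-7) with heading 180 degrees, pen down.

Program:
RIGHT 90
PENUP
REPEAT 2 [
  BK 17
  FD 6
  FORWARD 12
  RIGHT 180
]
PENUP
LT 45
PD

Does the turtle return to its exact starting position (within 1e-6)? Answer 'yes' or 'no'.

Executing turtle program step by step:
Start: pos=(-10,-7), heading=180, pen down
RT 90: heading 180 -> 90
PU: pen up
REPEAT 2 [
  -- iteration 1/2 --
  BK 17: (-10,-7) -> (-10,-24) [heading=90, move]
  FD 6: (-10,-24) -> (-10,-18) [heading=90, move]
  FD 12: (-10,-18) -> (-10,-6) [heading=90, move]
  RT 180: heading 90 -> 270
  -- iteration 2/2 --
  BK 17: (-10,-6) -> (-10,11) [heading=270, move]
  FD 6: (-10,11) -> (-10,5) [heading=270, move]
  FD 12: (-10,5) -> (-10,-7) [heading=270, move]
  RT 180: heading 270 -> 90
]
PU: pen up
LT 45: heading 90 -> 135
PD: pen down
Final: pos=(-10,-7), heading=135, 0 segment(s) drawn

Start position: (-10, -7)
Final position: (-10, -7)
Distance = 0; < 1e-6 -> CLOSED

Answer: yes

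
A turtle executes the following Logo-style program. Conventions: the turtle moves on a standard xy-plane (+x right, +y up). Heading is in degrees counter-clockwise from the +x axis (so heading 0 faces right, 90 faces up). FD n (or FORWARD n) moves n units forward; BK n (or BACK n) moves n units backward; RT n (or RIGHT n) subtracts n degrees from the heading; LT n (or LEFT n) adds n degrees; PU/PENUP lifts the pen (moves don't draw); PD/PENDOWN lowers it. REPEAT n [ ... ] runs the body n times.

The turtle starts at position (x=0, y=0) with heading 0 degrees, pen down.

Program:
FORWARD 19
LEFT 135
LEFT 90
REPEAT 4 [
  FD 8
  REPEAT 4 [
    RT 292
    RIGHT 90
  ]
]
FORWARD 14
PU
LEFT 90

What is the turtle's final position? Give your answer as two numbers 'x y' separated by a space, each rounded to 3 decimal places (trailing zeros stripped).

Answer: 10.533 -10.379

Derivation:
Executing turtle program step by step:
Start: pos=(0,0), heading=0, pen down
FD 19: (0,0) -> (19,0) [heading=0, draw]
LT 135: heading 0 -> 135
LT 90: heading 135 -> 225
REPEAT 4 [
  -- iteration 1/4 --
  FD 8: (19,0) -> (13.343,-5.657) [heading=225, draw]
  REPEAT 4 [
    -- iteration 1/4 --
    RT 292: heading 225 -> 293
    RT 90: heading 293 -> 203
    -- iteration 2/4 --
    RT 292: heading 203 -> 271
    RT 90: heading 271 -> 181
    -- iteration 3/4 --
    RT 292: heading 181 -> 249
    RT 90: heading 249 -> 159
    -- iteration 4/4 --
    RT 292: heading 159 -> 227
    RT 90: heading 227 -> 137
  ]
  -- iteration 2/4 --
  FD 8: (13.343,-5.657) -> (7.492,-0.201) [heading=137, draw]
  REPEAT 4 [
    -- iteration 1/4 --
    RT 292: heading 137 -> 205
    RT 90: heading 205 -> 115
    -- iteration 2/4 --
    RT 292: heading 115 -> 183
    RT 90: heading 183 -> 93
    -- iteration 3/4 --
    RT 292: heading 93 -> 161
    RT 90: heading 161 -> 71
    -- iteration 4/4 --
    RT 292: heading 71 -> 139
    RT 90: heading 139 -> 49
  ]
  -- iteration 3/4 --
  FD 8: (7.492,-0.201) -> (12.741,5.837) [heading=49, draw]
  REPEAT 4 [
    -- iteration 1/4 --
    RT 292: heading 49 -> 117
    RT 90: heading 117 -> 27
    -- iteration 2/4 --
    RT 292: heading 27 -> 95
    RT 90: heading 95 -> 5
    -- iteration 3/4 --
    RT 292: heading 5 -> 73
    RT 90: heading 73 -> 343
    -- iteration 4/4 --
    RT 292: heading 343 -> 51
    RT 90: heading 51 -> 321
  ]
  -- iteration 4/4 --
  FD 8: (12.741,5.837) -> (18.958,0.802) [heading=321, draw]
  REPEAT 4 [
    -- iteration 1/4 --
    RT 292: heading 321 -> 29
    RT 90: heading 29 -> 299
    -- iteration 2/4 --
    RT 292: heading 299 -> 7
    RT 90: heading 7 -> 277
    -- iteration 3/4 --
    RT 292: heading 277 -> 345
    RT 90: heading 345 -> 255
    -- iteration 4/4 --
    RT 292: heading 255 -> 323
    RT 90: heading 323 -> 233
  ]
]
FD 14: (18.958,0.802) -> (10.533,-10.379) [heading=233, draw]
PU: pen up
LT 90: heading 233 -> 323
Final: pos=(10.533,-10.379), heading=323, 6 segment(s) drawn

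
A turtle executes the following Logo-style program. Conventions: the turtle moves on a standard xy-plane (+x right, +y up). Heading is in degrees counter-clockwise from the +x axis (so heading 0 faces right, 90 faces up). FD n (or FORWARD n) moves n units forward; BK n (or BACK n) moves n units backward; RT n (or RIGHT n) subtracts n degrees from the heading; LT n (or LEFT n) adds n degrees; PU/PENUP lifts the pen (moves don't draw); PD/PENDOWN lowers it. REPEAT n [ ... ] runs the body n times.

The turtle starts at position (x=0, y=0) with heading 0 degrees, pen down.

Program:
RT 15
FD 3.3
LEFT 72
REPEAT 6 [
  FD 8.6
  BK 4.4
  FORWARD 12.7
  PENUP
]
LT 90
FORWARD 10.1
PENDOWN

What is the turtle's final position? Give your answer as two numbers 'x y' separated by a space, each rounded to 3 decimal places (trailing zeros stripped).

Answer: 49.943 89.688

Derivation:
Executing turtle program step by step:
Start: pos=(0,0), heading=0, pen down
RT 15: heading 0 -> 345
FD 3.3: (0,0) -> (3.188,-0.854) [heading=345, draw]
LT 72: heading 345 -> 57
REPEAT 6 [
  -- iteration 1/6 --
  FD 8.6: (3.188,-0.854) -> (7.871,6.358) [heading=57, draw]
  BK 4.4: (7.871,6.358) -> (5.475,2.668) [heading=57, draw]
  FD 12.7: (5.475,2.668) -> (12.392,13.319) [heading=57, draw]
  PU: pen up
  -- iteration 2/6 --
  FD 8.6: (12.392,13.319) -> (17.076,20.532) [heading=57, move]
  BK 4.4: (17.076,20.532) -> (14.679,16.842) [heading=57, move]
  FD 12.7: (14.679,16.842) -> (21.596,27.493) [heading=57, move]
  PU: pen up
  -- iteration 3/6 --
  FD 8.6: (21.596,27.493) -> (26.28,34.706) [heading=57, move]
  BK 4.4: (26.28,34.706) -> (23.884,31.015) [heading=57, move]
  FD 12.7: (23.884,31.015) -> (30.801,41.666) [heading=57, move]
  PU: pen up
  -- iteration 4/6 --
  FD 8.6: (30.801,41.666) -> (35.485,48.879) [heading=57, move]
  BK 4.4: (35.485,48.879) -> (33.088,45.189) [heading=57, move]
  FD 12.7: (33.088,45.189) -> (40.005,55.84) [heading=57, move]
  PU: pen up
  -- iteration 5/6 --
  FD 8.6: (40.005,55.84) -> (44.689,63.053) [heading=57, move]
  BK 4.4: (44.689,63.053) -> (42.293,59.362) [heading=57, move]
  FD 12.7: (42.293,59.362) -> (49.21,70.014) [heading=57, move]
  PU: pen up
  -- iteration 6/6 --
  FD 8.6: (49.21,70.014) -> (53.893,77.226) [heading=57, move]
  BK 4.4: (53.893,77.226) -> (51.497,73.536) [heading=57, move]
  FD 12.7: (51.497,73.536) -> (58.414,84.187) [heading=57, move]
  PU: pen up
]
LT 90: heading 57 -> 147
FD 10.1: (58.414,84.187) -> (49.943,89.688) [heading=147, move]
PD: pen down
Final: pos=(49.943,89.688), heading=147, 4 segment(s) drawn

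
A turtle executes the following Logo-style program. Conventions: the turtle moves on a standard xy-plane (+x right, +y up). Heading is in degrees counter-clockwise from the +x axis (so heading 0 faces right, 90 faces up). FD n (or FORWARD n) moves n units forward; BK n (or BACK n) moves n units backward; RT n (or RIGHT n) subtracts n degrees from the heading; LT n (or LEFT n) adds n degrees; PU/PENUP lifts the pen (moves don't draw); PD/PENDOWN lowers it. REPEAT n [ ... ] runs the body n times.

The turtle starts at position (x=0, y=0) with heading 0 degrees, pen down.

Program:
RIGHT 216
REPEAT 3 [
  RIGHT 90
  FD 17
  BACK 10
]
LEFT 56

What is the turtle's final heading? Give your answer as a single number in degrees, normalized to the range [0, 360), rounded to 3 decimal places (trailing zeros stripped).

Executing turtle program step by step:
Start: pos=(0,0), heading=0, pen down
RT 216: heading 0 -> 144
REPEAT 3 [
  -- iteration 1/3 --
  RT 90: heading 144 -> 54
  FD 17: (0,0) -> (9.992,13.753) [heading=54, draw]
  BK 10: (9.992,13.753) -> (4.114,5.663) [heading=54, draw]
  -- iteration 2/3 --
  RT 90: heading 54 -> 324
  FD 17: (4.114,5.663) -> (17.868,-4.329) [heading=324, draw]
  BK 10: (17.868,-4.329) -> (9.778,1.549) [heading=324, draw]
  -- iteration 3/3 --
  RT 90: heading 324 -> 234
  FD 17: (9.778,1.549) -> (-0.215,-12.205) [heading=234, draw]
  BK 10: (-0.215,-12.205) -> (5.663,-4.114) [heading=234, draw]
]
LT 56: heading 234 -> 290
Final: pos=(5.663,-4.114), heading=290, 6 segment(s) drawn

Answer: 290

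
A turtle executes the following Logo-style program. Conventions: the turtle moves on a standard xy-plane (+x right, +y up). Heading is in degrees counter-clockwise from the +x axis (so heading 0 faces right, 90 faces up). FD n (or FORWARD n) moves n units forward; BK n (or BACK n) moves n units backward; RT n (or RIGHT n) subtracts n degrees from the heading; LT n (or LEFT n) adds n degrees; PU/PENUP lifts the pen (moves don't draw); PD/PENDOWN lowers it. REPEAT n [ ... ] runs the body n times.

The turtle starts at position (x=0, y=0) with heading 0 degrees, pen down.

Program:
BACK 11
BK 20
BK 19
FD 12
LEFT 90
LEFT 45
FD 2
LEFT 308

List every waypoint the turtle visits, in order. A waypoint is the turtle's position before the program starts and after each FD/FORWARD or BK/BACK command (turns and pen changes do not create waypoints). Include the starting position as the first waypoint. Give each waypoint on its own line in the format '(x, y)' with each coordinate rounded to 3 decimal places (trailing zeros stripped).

Executing turtle program step by step:
Start: pos=(0,0), heading=0, pen down
BK 11: (0,0) -> (-11,0) [heading=0, draw]
BK 20: (-11,0) -> (-31,0) [heading=0, draw]
BK 19: (-31,0) -> (-50,0) [heading=0, draw]
FD 12: (-50,0) -> (-38,0) [heading=0, draw]
LT 90: heading 0 -> 90
LT 45: heading 90 -> 135
FD 2: (-38,0) -> (-39.414,1.414) [heading=135, draw]
LT 308: heading 135 -> 83
Final: pos=(-39.414,1.414), heading=83, 5 segment(s) drawn
Waypoints (6 total):
(0, 0)
(-11, 0)
(-31, 0)
(-50, 0)
(-38, 0)
(-39.414, 1.414)

Answer: (0, 0)
(-11, 0)
(-31, 0)
(-50, 0)
(-38, 0)
(-39.414, 1.414)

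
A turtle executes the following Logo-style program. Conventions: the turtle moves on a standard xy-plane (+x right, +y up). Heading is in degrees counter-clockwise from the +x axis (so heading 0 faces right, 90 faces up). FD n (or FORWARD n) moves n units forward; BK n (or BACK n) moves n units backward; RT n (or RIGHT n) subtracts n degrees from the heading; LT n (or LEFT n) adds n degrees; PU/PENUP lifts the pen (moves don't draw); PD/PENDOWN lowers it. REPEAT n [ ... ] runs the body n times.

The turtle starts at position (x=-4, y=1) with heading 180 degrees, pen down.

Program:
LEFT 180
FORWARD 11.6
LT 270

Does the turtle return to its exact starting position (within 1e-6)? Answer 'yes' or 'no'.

Answer: no

Derivation:
Executing turtle program step by step:
Start: pos=(-4,1), heading=180, pen down
LT 180: heading 180 -> 0
FD 11.6: (-4,1) -> (7.6,1) [heading=0, draw]
LT 270: heading 0 -> 270
Final: pos=(7.6,1), heading=270, 1 segment(s) drawn

Start position: (-4, 1)
Final position: (7.6, 1)
Distance = 11.6; >= 1e-6 -> NOT closed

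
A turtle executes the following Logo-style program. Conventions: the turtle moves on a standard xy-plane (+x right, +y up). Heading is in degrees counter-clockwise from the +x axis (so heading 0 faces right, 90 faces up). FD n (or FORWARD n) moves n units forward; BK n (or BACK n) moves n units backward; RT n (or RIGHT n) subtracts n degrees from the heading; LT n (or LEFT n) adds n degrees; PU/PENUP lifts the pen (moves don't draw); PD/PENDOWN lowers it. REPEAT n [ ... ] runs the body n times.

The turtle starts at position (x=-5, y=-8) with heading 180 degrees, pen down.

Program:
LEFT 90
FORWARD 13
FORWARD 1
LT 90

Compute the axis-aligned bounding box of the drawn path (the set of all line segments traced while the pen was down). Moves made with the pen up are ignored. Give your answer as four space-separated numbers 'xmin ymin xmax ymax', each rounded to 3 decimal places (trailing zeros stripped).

Answer: -5 -22 -5 -8

Derivation:
Executing turtle program step by step:
Start: pos=(-5,-8), heading=180, pen down
LT 90: heading 180 -> 270
FD 13: (-5,-8) -> (-5,-21) [heading=270, draw]
FD 1: (-5,-21) -> (-5,-22) [heading=270, draw]
LT 90: heading 270 -> 0
Final: pos=(-5,-22), heading=0, 2 segment(s) drawn

Segment endpoints: x in {-5, -5}, y in {-22, -21, -8}
xmin=-5, ymin=-22, xmax=-5, ymax=-8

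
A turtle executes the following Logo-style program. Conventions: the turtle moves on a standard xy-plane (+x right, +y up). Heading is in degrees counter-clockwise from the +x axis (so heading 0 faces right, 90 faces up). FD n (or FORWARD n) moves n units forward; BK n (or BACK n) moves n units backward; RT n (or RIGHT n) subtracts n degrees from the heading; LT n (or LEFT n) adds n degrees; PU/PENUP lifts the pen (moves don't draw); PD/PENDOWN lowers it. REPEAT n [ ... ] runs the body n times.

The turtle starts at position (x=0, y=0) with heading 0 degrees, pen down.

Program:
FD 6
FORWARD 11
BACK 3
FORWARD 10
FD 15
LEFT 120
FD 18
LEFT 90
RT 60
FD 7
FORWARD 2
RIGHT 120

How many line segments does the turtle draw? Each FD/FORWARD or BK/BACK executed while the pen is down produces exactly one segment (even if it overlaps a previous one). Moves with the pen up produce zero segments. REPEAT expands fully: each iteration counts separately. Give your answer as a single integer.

Answer: 8

Derivation:
Executing turtle program step by step:
Start: pos=(0,0), heading=0, pen down
FD 6: (0,0) -> (6,0) [heading=0, draw]
FD 11: (6,0) -> (17,0) [heading=0, draw]
BK 3: (17,0) -> (14,0) [heading=0, draw]
FD 10: (14,0) -> (24,0) [heading=0, draw]
FD 15: (24,0) -> (39,0) [heading=0, draw]
LT 120: heading 0 -> 120
FD 18: (39,0) -> (30,15.588) [heading=120, draw]
LT 90: heading 120 -> 210
RT 60: heading 210 -> 150
FD 7: (30,15.588) -> (23.938,19.088) [heading=150, draw]
FD 2: (23.938,19.088) -> (22.206,20.088) [heading=150, draw]
RT 120: heading 150 -> 30
Final: pos=(22.206,20.088), heading=30, 8 segment(s) drawn
Segments drawn: 8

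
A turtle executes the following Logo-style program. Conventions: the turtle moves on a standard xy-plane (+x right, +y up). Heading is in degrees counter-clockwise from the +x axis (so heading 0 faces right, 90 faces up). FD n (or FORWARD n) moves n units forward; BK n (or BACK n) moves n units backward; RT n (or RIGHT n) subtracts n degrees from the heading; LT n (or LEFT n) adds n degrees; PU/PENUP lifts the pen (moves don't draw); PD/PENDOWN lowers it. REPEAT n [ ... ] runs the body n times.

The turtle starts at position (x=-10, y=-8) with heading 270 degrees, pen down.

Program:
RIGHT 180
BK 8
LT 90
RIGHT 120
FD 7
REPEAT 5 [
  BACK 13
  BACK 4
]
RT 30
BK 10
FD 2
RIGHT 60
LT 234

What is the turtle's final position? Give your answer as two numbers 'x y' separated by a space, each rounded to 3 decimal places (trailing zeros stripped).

Executing turtle program step by step:
Start: pos=(-10,-8), heading=270, pen down
RT 180: heading 270 -> 90
BK 8: (-10,-8) -> (-10,-16) [heading=90, draw]
LT 90: heading 90 -> 180
RT 120: heading 180 -> 60
FD 7: (-10,-16) -> (-6.5,-9.938) [heading=60, draw]
REPEAT 5 [
  -- iteration 1/5 --
  BK 13: (-6.5,-9.938) -> (-13,-21.196) [heading=60, draw]
  BK 4: (-13,-21.196) -> (-15,-24.66) [heading=60, draw]
  -- iteration 2/5 --
  BK 13: (-15,-24.66) -> (-21.5,-35.919) [heading=60, draw]
  BK 4: (-21.5,-35.919) -> (-23.5,-39.383) [heading=60, draw]
  -- iteration 3/5 --
  BK 13: (-23.5,-39.383) -> (-30,-50.641) [heading=60, draw]
  BK 4: (-30,-50.641) -> (-32,-54.105) [heading=60, draw]
  -- iteration 4/5 --
  BK 13: (-32,-54.105) -> (-38.5,-65.363) [heading=60, draw]
  BK 4: (-38.5,-65.363) -> (-40.5,-68.828) [heading=60, draw]
  -- iteration 5/5 --
  BK 13: (-40.5,-68.828) -> (-47,-80.086) [heading=60, draw]
  BK 4: (-47,-80.086) -> (-49,-83.55) [heading=60, draw]
]
RT 30: heading 60 -> 30
BK 10: (-49,-83.55) -> (-57.66,-88.55) [heading=30, draw]
FD 2: (-57.66,-88.55) -> (-55.928,-87.55) [heading=30, draw]
RT 60: heading 30 -> 330
LT 234: heading 330 -> 204
Final: pos=(-55.928,-87.55), heading=204, 14 segment(s) drawn

Answer: -55.928 -87.55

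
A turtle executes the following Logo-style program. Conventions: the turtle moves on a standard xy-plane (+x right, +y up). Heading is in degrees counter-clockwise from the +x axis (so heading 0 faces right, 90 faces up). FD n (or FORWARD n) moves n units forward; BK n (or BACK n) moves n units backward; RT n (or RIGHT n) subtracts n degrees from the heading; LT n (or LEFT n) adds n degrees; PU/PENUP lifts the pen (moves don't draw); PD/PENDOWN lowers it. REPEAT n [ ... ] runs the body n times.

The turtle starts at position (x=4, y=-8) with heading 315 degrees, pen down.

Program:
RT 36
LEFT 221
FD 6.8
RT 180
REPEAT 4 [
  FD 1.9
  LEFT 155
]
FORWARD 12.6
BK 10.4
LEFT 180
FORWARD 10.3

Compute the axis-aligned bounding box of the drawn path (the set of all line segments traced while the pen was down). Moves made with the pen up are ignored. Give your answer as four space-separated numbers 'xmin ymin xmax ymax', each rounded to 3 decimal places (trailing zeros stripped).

Executing turtle program step by step:
Start: pos=(4,-8), heading=315, pen down
RT 36: heading 315 -> 279
LT 221: heading 279 -> 140
FD 6.8: (4,-8) -> (-1.209,-3.629) [heading=140, draw]
RT 180: heading 140 -> 320
REPEAT 4 [
  -- iteration 1/4 --
  FD 1.9: (-1.209,-3.629) -> (0.246,-4.85) [heading=320, draw]
  LT 155: heading 320 -> 115
  -- iteration 2/4 --
  FD 1.9: (0.246,-4.85) -> (-0.557,-3.128) [heading=115, draw]
  LT 155: heading 115 -> 270
  -- iteration 3/4 --
  FD 1.9: (-0.557,-3.128) -> (-0.557,-5.028) [heading=270, draw]
  LT 155: heading 270 -> 65
  -- iteration 4/4 --
  FD 1.9: (-0.557,-5.028) -> (0.246,-3.306) [heading=65, draw]
  LT 155: heading 65 -> 220
]
FD 12.6: (0.246,-3.306) -> (-9.406,-11.405) [heading=220, draw]
BK 10.4: (-9.406,-11.405) -> (-1.439,-4.721) [heading=220, draw]
LT 180: heading 220 -> 40
FD 10.3: (-1.439,-4.721) -> (6.451,1.9) [heading=40, draw]
Final: pos=(6.451,1.9), heading=40, 8 segment(s) drawn

Segment endpoints: x in {-9.406, -1.439, -1.209, -0.557, -0.557, 0.246, 0.246, 4, 6.451}, y in {-11.405, -8, -5.028, -4.85, -4.721, -3.629, -3.306, -3.128, 1.9}
xmin=-9.406, ymin=-11.405, xmax=6.451, ymax=1.9

Answer: -9.406 -11.405 6.451 1.9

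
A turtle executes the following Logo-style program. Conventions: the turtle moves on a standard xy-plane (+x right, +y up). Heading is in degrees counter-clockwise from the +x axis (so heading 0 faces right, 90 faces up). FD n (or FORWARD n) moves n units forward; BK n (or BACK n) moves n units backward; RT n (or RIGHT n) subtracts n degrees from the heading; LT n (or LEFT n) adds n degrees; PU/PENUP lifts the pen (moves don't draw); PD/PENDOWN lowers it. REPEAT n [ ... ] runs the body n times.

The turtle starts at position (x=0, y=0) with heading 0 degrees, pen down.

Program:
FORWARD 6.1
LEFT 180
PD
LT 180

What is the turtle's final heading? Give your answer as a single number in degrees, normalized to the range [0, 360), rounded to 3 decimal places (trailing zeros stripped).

Answer: 0

Derivation:
Executing turtle program step by step:
Start: pos=(0,0), heading=0, pen down
FD 6.1: (0,0) -> (6.1,0) [heading=0, draw]
LT 180: heading 0 -> 180
PD: pen down
LT 180: heading 180 -> 0
Final: pos=(6.1,0), heading=0, 1 segment(s) drawn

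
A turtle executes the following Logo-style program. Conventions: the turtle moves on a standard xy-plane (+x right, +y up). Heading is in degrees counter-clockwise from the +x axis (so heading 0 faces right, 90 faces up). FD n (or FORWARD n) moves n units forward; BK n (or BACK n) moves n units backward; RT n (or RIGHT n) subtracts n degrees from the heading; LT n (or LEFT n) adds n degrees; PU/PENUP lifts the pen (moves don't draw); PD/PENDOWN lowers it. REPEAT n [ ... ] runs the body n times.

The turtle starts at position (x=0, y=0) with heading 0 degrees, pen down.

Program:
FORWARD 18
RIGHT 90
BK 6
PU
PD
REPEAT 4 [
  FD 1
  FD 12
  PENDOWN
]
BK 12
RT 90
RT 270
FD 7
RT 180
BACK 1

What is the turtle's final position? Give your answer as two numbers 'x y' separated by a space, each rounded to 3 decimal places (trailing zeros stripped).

Executing turtle program step by step:
Start: pos=(0,0), heading=0, pen down
FD 18: (0,0) -> (18,0) [heading=0, draw]
RT 90: heading 0 -> 270
BK 6: (18,0) -> (18,6) [heading=270, draw]
PU: pen up
PD: pen down
REPEAT 4 [
  -- iteration 1/4 --
  FD 1: (18,6) -> (18,5) [heading=270, draw]
  FD 12: (18,5) -> (18,-7) [heading=270, draw]
  PD: pen down
  -- iteration 2/4 --
  FD 1: (18,-7) -> (18,-8) [heading=270, draw]
  FD 12: (18,-8) -> (18,-20) [heading=270, draw]
  PD: pen down
  -- iteration 3/4 --
  FD 1: (18,-20) -> (18,-21) [heading=270, draw]
  FD 12: (18,-21) -> (18,-33) [heading=270, draw]
  PD: pen down
  -- iteration 4/4 --
  FD 1: (18,-33) -> (18,-34) [heading=270, draw]
  FD 12: (18,-34) -> (18,-46) [heading=270, draw]
  PD: pen down
]
BK 12: (18,-46) -> (18,-34) [heading=270, draw]
RT 90: heading 270 -> 180
RT 270: heading 180 -> 270
FD 7: (18,-34) -> (18,-41) [heading=270, draw]
RT 180: heading 270 -> 90
BK 1: (18,-41) -> (18,-42) [heading=90, draw]
Final: pos=(18,-42), heading=90, 13 segment(s) drawn

Answer: 18 -42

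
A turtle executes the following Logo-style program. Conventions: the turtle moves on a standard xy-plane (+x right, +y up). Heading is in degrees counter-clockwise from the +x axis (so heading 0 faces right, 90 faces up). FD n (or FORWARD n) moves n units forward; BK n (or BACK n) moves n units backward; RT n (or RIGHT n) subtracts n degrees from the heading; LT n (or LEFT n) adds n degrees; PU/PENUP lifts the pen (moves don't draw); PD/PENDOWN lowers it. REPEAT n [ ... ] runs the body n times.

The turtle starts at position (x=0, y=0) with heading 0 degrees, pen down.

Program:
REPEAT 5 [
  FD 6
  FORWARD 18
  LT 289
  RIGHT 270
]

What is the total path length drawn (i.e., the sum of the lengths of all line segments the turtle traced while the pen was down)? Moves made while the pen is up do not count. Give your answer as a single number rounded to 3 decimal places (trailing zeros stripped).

Answer: 120

Derivation:
Executing turtle program step by step:
Start: pos=(0,0), heading=0, pen down
REPEAT 5 [
  -- iteration 1/5 --
  FD 6: (0,0) -> (6,0) [heading=0, draw]
  FD 18: (6,0) -> (24,0) [heading=0, draw]
  LT 289: heading 0 -> 289
  RT 270: heading 289 -> 19
  -- iteration 2/5 --
  FD 6: (24,0) -> (29.673,1.953) [heading=19, draw]
  FD 18: (29.673,1.953) -> (46.692,7.814) [heading=19, draw]
  LT 289: heading 19 -> 308
  RT 270: heading 308 -> 38
  -- iteration 3/5 --
  FD 6: (46.692,7.814) -> (51.421,11.508) [heading=38, draw]
  FD 18: (51.421,11.508) -> (65.605,22.59) [heading=38, draw]
  LT 289: heading 38 -> 327
  RT 270: heading 327 -> 57
  -- iteration 4/5 --
  FD 6: (65.605,22.59) -> (68.873,27.622) [heading=57, draw]
  FD 18: (68.873,27.622) -> (78.676,42.718) [heading=57, draw]
  LT 289: heading 57 -> 346
  RT 270: heading 346 -> 76
  -- iteration 5/5 --
  FD 6: (78.676,42.718) -> (80.128,48.539) [heading=76, draw]
  FD 18: (80.128,48.539) -> (84.482,66.005) [heading=76, draw]
  LT 289: heading 76 -> 5
  RT 270: heading 5 -> 95
]
Final: pos=(84.482,66.005), heading=95, 10 segment(s) drawn

Segment lengths:
  seg 1: (0,0) -> (6,0), length = 6
  seg 2: (6,0) -> (24,0), length = 18
  seg 3: (24,0) -> (29.673,1.953), length = 6
  seg 4: (29.673,1.953) -> (46.692,7.814), length = 18
  seg 5: (46.692,7.814) -> (51.421,11.508), length = 6
  seg 6: (51.421,11.508) -> (65.605,22.59), length = 18
  seg 7: (65.605,22.59) -> (68.873,27.622), length = 6
  seg 8: (68.873,27.622) -> (78.676,42.718), length = 18
  seg 9: (78.676,42.718) -> (80.128,48.539), length = 6
  seg 10: (80.128,48.539) -> (84.482,66.005), length = 18
Total = 120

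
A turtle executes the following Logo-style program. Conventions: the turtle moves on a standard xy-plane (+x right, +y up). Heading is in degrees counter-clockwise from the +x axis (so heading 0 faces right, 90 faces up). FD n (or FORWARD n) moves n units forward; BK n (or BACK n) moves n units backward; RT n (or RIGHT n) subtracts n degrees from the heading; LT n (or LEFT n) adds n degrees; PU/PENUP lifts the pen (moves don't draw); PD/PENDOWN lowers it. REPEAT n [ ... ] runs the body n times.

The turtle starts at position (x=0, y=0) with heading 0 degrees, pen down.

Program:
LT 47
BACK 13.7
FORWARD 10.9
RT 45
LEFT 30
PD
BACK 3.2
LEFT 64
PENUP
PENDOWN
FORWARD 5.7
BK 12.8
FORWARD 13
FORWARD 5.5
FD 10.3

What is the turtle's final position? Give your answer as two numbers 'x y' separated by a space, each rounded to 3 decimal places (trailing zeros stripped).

Answer: -6.892 17.838

Derivation:
Executing turtle program step by step:
Start: pos=(0,0), heading=0, pen down
LT 47: heading 0 -> 47
BK 13.7: (0,0) -> (-9.343,-10.02) [heading=47, draw]
FD 10.9: (-9.343,-10.02) -> (-1.91,-2.048) [heading=47, draw]
RT 45: heading 47 -> 2
LT 30: heading 2 -> 32
PD: pen down
BK 3.2: (-1.91,-2.048) -> (-4.623,-3.744) [heading=32, draw]
LT 64: heading 32 -> 96
PU: pen up
PD: pen down
FD 5.7: (-4.623,-3.744) -> (-5.219,1.925) [heading=96, draw]
BK 12.8: (-5.219,1.925) -> (-3.881,-10.805) [heading=96, draw]
FD 13: (-3.881,-10.805) -> (-5.24,2.124) [heading=96, draw]
FD 5.5: (-5.24,2.124) -> (-5.815,7.594) [heading=96, draw]
FD 10.3: (-5.815,7.594) -> (-6.892,17.838) [heading=96, draw]
Final: pos=(-6.892,17.838), heading=96, 8 segment(s) drawn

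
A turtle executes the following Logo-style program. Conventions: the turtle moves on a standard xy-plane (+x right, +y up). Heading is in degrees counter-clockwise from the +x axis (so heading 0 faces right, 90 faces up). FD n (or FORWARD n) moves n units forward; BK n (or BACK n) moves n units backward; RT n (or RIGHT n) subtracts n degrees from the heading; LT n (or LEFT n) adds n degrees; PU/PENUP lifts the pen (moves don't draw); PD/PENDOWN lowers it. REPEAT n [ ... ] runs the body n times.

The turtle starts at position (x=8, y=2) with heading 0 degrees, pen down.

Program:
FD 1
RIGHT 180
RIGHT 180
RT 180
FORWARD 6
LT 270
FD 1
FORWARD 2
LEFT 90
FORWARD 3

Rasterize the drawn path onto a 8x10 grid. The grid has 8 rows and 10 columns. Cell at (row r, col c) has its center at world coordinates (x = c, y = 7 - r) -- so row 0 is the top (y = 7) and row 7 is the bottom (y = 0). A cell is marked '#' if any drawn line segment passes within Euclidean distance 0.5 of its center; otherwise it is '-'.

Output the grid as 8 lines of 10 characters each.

Answer: ----------
----------
####------
---#------
---#------
---#######
----------
----------

Derivation:
Segment 0: (8,2) -> (9,2)
Segment 1: (9,2) -> (3,2)
Segment 2: (3,2) -> (3,3)
Segment 3: (3,3) -> (3,5)
Segment 4: (3,5) -> (-0,5)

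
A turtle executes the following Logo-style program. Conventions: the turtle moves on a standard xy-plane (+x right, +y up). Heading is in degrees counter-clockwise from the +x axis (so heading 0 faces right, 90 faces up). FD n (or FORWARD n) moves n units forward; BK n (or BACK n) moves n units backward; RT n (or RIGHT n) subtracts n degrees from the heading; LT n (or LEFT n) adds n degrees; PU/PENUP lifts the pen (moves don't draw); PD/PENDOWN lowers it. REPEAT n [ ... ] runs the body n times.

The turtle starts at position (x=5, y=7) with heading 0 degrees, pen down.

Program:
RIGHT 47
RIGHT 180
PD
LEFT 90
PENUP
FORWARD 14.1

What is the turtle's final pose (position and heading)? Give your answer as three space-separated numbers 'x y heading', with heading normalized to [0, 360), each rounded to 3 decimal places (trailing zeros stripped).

Answer: -5.312 -2.616 223

Derivation:
Executing turtle program step by step:
Start: pos=(5,7), heading=0, pen down
RT 47: heading 0 -> 313
RT 180: heading 313 -> 133
PD: pen down
LT 90: heading 133 -> 223
PU: pen up
FD 14.1: (5,7) -> (-5.312,-2.616) [heading=223, move]
Final: pos=(-5.312,-2.616), heading=223, 0 segment(s) drawn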